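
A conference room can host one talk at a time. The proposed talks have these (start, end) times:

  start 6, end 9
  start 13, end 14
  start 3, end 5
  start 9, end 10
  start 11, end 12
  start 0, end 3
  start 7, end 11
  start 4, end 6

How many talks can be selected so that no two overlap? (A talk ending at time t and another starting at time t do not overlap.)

6

Sorted by end: (0,3)  (3,5)  (4,6)  (6,9)  (9,10)  (7,11)  (11,12)  (13,14)
take (0,3); take (3,5); take (6,9); take (9,10); take (11,12); take (13,14).
Selected 6 talks.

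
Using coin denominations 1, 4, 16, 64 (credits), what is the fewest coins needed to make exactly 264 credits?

Greedy: take as many of the largest coin as possible, then repeat with the remainder.
264 − 4×64→8 − 2×4→0
Total coins = 4 + 2 = 6

6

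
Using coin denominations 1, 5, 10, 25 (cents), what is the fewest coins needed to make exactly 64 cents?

64 = 2×25 + 1×10 + 4×1
Total coins = 2 + 1 + 4 = 7

7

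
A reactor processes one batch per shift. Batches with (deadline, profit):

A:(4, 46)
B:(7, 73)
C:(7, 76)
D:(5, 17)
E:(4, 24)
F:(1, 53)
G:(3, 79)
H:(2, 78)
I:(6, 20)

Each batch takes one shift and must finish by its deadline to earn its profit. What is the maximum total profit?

Take jobs in profit order; each goes to the latest open slot no later than its deadline.
Profit order: G=79 H=78 C=76 B=73 F=53 A=46 E=24 I=20 D=17
Assign: G→slot 3, H→slot 2, C→slot 7, B→slot 6, F→slot 1, A→slot 4, E skipped, I→slot 5, D skipped.
Slots: [1:F] [2:H] [3:G] [4:A] [5:I] [6:B] [7:C]
Profit = 53 + 78 + 79 + 46 + 20 + 73 + 76 = 425

425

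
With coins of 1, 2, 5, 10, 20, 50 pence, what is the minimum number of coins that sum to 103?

103 = 2×50 + 1×2 + 1×1
Total coins = 2 + 1 + 1 = 4

4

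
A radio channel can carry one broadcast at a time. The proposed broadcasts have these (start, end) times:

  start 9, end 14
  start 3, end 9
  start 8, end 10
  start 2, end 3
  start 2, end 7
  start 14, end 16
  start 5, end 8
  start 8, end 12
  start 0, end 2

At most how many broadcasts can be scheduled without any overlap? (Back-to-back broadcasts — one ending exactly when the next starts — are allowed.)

5

By end time: (0,2), (2,3), (2,7), (5,8), (3,9), (8,10), (8,12), (9,14), (14,16).
Pick (0,2); next start ≥ 2 → (2,3); next start ≥ 3 → (5,8); next start ≥ 8 → (8,10); next start ≥ 10 → (14,16).
Selected 5 broadcasts.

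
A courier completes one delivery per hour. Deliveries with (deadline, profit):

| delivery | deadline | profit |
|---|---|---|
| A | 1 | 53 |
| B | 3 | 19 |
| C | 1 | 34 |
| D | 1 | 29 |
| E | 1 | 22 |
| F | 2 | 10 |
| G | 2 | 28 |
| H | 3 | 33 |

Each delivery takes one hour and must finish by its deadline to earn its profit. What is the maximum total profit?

Take jobs in profit order; each goes to the latest open slot no later than its deadline.
Profit order: A=53 C=34 H=33 D=29 G=28 E=22 B=19 F=10
Assign: A→slot 1, C skipped, H→slot 3, D skipped, G→slot 2, E skipped, B skipped, F skipped.
Slots: [1:A] [2:G] [3:H]
Profit = 53 + 28 + 33 = 114

114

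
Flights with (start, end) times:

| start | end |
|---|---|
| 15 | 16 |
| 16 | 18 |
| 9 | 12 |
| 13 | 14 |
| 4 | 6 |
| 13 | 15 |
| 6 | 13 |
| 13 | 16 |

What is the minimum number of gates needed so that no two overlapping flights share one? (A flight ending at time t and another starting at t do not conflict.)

3

Count concurrent intervals with a sweep; the peak is the room count.
starts: [4, 6, 9, 13, 13, 13, 15, 16]
ends:   [6, 12, 13, 14, 15, 16, 16, 18]
s4→1 e6→0 s6→1 s9→2 e12→1 e13→0 s13→1 s13→2 s13→3  — peak 3.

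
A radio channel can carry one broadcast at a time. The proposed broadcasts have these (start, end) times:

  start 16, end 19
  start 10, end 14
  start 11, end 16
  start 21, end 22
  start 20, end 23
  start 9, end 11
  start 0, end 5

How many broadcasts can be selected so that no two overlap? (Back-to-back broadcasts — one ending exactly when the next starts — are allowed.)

By end time: (0,5), (9,11), (10,14), (11,16), (16,19), (21,22), (20,23).
Pick (0,5); next start ≥ 5 → (9,11); next start ≥ 11 → (11,16); next start ≥ 16 → (16,19); next start ≥ 19 → (21,22).
Selected 5 broadcasts.

5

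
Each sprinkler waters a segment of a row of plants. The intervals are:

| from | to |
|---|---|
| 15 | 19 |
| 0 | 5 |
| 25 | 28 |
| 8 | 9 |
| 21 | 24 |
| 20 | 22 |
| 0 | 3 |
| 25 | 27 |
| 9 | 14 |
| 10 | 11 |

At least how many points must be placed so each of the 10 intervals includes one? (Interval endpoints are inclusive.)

By right end: [0,3]  [0,5]  [8,9]  [10,11]  [9,14]  [15,19]  [20,22]  [21,24]  [25,27]  [25,28]
[0,3] uncovered → point at 3; [8,9] uncovered → point at 9; [10,11] uncovered → point at 11; [15,19] uncovered → point at 19; [20,22] uncovered → point at 22; [25,27] uncovered → point at 27.
Points: 3, 9, 11, 19, 22, 27 (6 total).

6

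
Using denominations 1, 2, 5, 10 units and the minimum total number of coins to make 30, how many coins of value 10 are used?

3

30 − 3×10→0
Count of 10: 3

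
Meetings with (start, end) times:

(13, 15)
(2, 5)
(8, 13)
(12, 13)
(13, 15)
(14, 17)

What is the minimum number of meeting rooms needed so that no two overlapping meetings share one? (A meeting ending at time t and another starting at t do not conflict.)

3

The answer is the maximum number of intervals overlapping at any instant.
Events (time:±→running): 2:+→1 5:-→0 8:+→1 12:+→2 13:-→1 13:-→0 13:+→1 13:+→2 14:+→3 … peak 3.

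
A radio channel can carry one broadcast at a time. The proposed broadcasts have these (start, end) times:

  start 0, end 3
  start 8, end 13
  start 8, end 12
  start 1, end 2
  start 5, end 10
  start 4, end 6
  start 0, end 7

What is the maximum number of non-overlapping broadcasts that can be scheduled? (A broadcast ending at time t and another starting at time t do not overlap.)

Sorted by end: (1,2)  (0,3)  (4,6)  (0,7)  (5,10)  (8,12)  (8,13)
take (1,2); take (4,6); take (8,12).
Selected 3 broadcasts.

3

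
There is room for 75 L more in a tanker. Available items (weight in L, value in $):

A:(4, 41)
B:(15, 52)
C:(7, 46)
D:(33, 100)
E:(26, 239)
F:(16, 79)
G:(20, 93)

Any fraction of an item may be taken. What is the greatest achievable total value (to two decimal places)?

Greedy by value/weight ratio, highest first.
Order: A (41/4=10.25) > E (239/26=9.19) > C (46/7=6.57) > F (79/16=4.94) > G (93/20=4.65) > B (52/15=3.47) > D (100/33=3.03)
Fill: take A (4 @ 41) → take E (26 @ 239) → take C (7 @ 46) → take F (16 @ 79) → take G (20 @ 93) → take 2/15 of B → 6.93; 75/75 used.
Total value = 504.93

504.93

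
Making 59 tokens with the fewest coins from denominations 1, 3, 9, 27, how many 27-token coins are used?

59 − 2×27→5 − 1×3→2 − 2×1→0
Count of 27: 2

2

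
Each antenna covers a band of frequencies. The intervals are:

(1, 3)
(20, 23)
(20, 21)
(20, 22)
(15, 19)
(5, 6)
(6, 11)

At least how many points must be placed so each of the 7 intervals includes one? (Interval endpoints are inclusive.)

4

By right end: [1,3]  [5,6]  [6,11]  [15,19]  [20,21]  [20,22]  [20,23]
[1,3] uncovered → point at 3; [5,6] uncovered → point at 6; [15,19] uncovered → point at 19; [20,21] uncovered → point at 21.
Points: 3, 6, 19, 21 (4 total).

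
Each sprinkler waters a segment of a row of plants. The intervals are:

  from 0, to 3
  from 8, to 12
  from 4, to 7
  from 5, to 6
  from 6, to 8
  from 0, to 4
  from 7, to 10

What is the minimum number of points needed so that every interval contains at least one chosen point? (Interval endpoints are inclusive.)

Sort by right endpoint; whenever an interval is uncovered, place a point at its right end.
By right end: [0,3]  [0,4]  [5,6]  [4,7]  [6,8]  [7,10]  [8,12]
[0,3] uncovered → point at 3; [5,6] uncovered → point at 6; [7,10] uncovered → point at 10.
Points: 3, 6, 10 (3 total).

3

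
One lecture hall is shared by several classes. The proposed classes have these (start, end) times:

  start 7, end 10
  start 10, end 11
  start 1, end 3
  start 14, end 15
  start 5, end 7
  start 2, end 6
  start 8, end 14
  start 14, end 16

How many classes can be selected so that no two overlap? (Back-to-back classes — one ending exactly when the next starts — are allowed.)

5

Sorted by end: (1,3)  (2,6)  (5,7)  (7,10)  (10,11)  (8,14)  (14,15)  (14,16)
take (1,3); skip (2,6); take (5,7); take (7,10); take (10,11); take (14,15); skip (14,16).
Selected 5 classes.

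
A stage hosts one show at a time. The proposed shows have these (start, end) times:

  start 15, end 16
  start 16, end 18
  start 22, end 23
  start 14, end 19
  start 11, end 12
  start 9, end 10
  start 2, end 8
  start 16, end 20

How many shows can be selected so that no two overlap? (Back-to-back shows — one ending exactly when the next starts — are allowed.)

6

By end time: (2,8), (9,10), (11,12), (15,16), (16,18), (14,19), (16,20), (22,23).
Pick (2,8); next start ≥ 8 → (9,10); next start ≥ 10 → (11,12); next start ≥ 12 → (15,16); next start ≥ 16 → (16,18); next start ≥ 18 → (22,23).
Selected 6 shows.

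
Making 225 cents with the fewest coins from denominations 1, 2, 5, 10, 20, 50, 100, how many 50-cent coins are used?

225 = 2×100 + 1×20 + 1×5
Count of 50: 0

0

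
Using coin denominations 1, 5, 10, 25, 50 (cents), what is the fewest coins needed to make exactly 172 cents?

7

Greedy: take as many of the largest coin as possible, then repeat with the remainder.
172 − 3×50→22 − 2×10→2 − 2×1→0
Total coins = 3 + 2 + 2 = 7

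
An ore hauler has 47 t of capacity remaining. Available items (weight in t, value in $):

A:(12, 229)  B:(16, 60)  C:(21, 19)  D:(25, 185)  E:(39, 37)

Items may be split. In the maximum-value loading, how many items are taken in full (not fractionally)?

2

Order: A (229/12=19.08) > D (185/25=7.40) > B (60/16=3.75) > E (37/39=0.95) > C (19/21=0.90)
Fill: take A (12 @ 229) → take D (25 @ 185) → take 10/16 of B → 37.50; 47/47 used.
2 item(s) taken whole; one partial (take 10/16 of B).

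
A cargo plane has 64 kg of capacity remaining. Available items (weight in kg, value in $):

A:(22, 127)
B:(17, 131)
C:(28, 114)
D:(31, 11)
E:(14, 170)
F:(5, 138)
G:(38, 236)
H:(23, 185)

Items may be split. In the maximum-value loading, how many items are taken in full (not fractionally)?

Ratios (sorted): F 27.60, E 12.14, H 8.04, B 7.71, G 6.21, A 5.77, C 4.07, D 0.35
take F (5 @ 138); take E (14 @ 170); take H (23 @ 185); take B (17 @ 131); take 5/38 of G → 31.05. Capacity used 64/64.
4 item(s) taken whole; one partial (take 5/38 of G).

4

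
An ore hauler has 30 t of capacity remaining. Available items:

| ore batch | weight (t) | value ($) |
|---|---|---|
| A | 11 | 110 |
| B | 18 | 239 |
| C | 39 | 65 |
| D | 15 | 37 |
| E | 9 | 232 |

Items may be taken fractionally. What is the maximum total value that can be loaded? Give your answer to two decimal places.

Sort by value per unit weight and fill in that order.
Order: E (232/9=25.78) > B (239/18=13.28) > A (110/11=10.00) > D (37/15=2.47) > C (65/39=1.67)
Fill: take E (9 @ 232) → take B (18 @ 239) → take 3/11 of A → 30.00; 30/30 used.
Total value = 501.00

501.00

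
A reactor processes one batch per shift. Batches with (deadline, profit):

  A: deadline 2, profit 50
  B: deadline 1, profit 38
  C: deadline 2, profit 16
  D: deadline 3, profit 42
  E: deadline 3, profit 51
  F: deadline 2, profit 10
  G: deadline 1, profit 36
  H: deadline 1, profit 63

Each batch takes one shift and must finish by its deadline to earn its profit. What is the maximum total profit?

164

Profit order: H=63 E=51 A=50 D=42 B=38 G=36 C=16 F=10
Assign: H→slot 1, E→slot 3, A→slot 2, D skipped, B skipped, G skipped, C skipped, F skipped.
Slots: [1:H] [2:A] [3:E]
Profit = 63 + 50 + 51 = 164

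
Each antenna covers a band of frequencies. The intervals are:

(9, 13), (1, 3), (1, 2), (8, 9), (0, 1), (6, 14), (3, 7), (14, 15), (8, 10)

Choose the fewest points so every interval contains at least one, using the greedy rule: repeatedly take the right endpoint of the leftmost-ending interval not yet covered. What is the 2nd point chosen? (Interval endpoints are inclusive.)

7

Sort by right endpoint; whenever an interval is uncovered, place a point at its right end.
By right end: [0,1]  [1,2]  [1,3]  [3,7]  [8,9]  [8,10]  [9,13]  [6,14]  [14,15]
[0,1] uncovered → point at 1; [3,7] uncovered → point at 7; [8,9] uncovered → point at 9; [14,15] uncovered → point at 15.
Points: 1, 7, 9, 15 (4 total).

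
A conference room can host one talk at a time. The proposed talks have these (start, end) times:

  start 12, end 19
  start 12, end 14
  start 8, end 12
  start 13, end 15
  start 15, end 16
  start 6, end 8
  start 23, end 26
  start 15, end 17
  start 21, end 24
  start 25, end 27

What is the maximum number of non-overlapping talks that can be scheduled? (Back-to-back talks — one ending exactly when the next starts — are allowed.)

6

Greedy by earliest finish: after sorting by end time, pick each interval compatible with the last pick.
Sorted by end: (6,8)  (8,12)  (12,14)  (13,15)  (15,16)  (15,17)  (12,19)  (21,24)  (23,26)  (25,27)
take (6,8); take (8,12); take (12,14); take (15,16); skip (12,19); take (21,24); take (25,27).
Selected 6 talks.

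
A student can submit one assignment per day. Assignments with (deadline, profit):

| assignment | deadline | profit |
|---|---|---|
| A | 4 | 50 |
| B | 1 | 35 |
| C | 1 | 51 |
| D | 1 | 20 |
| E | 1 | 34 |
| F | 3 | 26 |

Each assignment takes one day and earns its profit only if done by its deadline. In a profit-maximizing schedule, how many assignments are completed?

3

Sort by profit descending; place each in the latest free slot ≤ its deadline.
Profit order: C=51 A=50 B=35 E=34 F=26 D=20
Assign: C→slot 1, A→slot 4, B skipped, E skipped, F→slot 3, D skipped.
Slots: [1:C] [3:F] [4:A]
3 of 6 scheduled.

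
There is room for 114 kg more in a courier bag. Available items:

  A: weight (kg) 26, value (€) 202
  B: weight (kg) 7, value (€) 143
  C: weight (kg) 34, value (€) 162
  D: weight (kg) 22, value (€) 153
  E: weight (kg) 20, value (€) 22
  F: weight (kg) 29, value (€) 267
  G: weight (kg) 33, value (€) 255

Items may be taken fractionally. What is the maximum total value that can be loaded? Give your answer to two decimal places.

Ratios (sorted): B 20.43, F 9.21, A 7.77, G 7.73, D 6.95, C 4.76, E 1.10
take B (7 @ 143); take F (29 @ 267); take A (26 @ 202); take G (33 @ 255); take 19/22 of D → 132.14. Capacity used 114/114.
Total value = 999.14

999.14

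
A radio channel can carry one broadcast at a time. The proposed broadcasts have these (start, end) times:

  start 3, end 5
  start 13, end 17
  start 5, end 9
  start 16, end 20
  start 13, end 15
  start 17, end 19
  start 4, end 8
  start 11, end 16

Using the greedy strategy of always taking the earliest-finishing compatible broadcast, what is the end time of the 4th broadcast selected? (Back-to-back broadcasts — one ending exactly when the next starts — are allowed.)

Sorted by end: (3,5)  (4,8)  (5,9)  (13,15)  (11,16)  (13,17)  (17,19)  (16,20)
take (3,5); take (5,9); take (13,15); skip (11,16); skip (13,17); take (17,19).
Selected: (3,5) (5,9) (13,15) (17,19)

19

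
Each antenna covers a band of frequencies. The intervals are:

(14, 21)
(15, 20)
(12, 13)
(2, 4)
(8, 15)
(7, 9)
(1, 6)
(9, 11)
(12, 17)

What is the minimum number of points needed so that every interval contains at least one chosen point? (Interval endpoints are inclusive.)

Sort by right endpoint; whenever an interval is uncovered, place a point at its right end.
Sorted: [2,4] [1,6] [7,9] [9,11] [12,13] [8,15] [12,17] [15,20] [14,21]
{[2,4],[1,6]} hit by 4; {[7,9],[9,11]} hit by 9; {[12,13],[8,15],[12,17]} hit by 13; {[15,20],[14,21]} hit by 20.
Points: 4, 9, 13, 20 (4 total).

4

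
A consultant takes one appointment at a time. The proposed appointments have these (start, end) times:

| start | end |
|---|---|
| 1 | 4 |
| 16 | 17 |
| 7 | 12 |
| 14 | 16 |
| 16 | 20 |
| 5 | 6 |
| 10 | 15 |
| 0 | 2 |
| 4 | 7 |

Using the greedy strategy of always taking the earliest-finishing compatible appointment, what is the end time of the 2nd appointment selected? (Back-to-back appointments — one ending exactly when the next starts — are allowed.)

6

Greedy by earliest finish: after sorting by end time, pick each interval compatible with the last pick.
Sorted by end: (0,2)  (1,4)  (5,6)  (4,7)  (7,12)  (10,15)  (14,16)  (16,17)  (16,20)
take (0,2); take (5,6); take (7,12); skip (10,15); take (14,16); take (16,17).
Selected: (0,2) (5,6) (7,12) (14,16) (16,17)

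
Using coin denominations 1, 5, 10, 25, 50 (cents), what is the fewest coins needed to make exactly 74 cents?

Greedy: take as many of the largest coin as possible, then repeat with the remainder.
74 = 1×50 + 2×10 + 4×1
Total coins = 1 + 2 + 4 = 7

7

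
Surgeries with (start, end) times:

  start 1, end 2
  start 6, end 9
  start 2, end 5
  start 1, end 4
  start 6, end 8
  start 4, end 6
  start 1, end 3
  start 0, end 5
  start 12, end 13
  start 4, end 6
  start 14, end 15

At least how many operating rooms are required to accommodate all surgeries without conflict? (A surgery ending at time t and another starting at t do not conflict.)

4

Events (time:±→running): 0:+→1 1:+→2 1:+→3 1:+→4 … peak 4.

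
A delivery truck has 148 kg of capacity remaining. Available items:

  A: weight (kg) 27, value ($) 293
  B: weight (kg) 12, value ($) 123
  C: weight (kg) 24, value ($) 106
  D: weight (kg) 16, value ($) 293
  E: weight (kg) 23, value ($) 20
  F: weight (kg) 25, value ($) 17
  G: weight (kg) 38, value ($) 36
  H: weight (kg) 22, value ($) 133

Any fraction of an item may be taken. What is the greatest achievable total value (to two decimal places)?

991.83

Greedy by value/weight ratio, highest first.
Order: D (293/16=18.31) > A (293/27=10.85) > B (123/12=10.25) > H (133/22=6.05) > C (106/24=4.42) > G (36/38=0.95) > E (20/23=0.87) > F (17/25=0.68)
Fill: take D (16 @ 293) → take A (27 @ 293) → take B (12 @ 123) → take H (22 @ 133) → take C (24 @ 106) → take G (38 @ 36) → take 9/23 of E → 7.83; 148/148 used.
Total value = 991.83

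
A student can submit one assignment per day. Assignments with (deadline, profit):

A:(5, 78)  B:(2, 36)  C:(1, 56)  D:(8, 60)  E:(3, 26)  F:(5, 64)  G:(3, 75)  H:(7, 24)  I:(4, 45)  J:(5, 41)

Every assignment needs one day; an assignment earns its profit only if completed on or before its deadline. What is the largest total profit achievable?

402

Profit order: A=78 G=75 F=64 D=60 C=56 I=45 J=41 B=36 E=26 H=24
Assign: A→slot 5, G→slot 3, F→slot 4, D→slot 8, C→slot 1, I→slot 2, J skipped, B skipped, E skipped, H→slot 7.
Slots: [1:C] [2:I] [3:G] [4:F] [5:A] [7:H] [8:D]
Profit = 56 + 45 + 75 + 64 + 78 + 24 + 60 = 402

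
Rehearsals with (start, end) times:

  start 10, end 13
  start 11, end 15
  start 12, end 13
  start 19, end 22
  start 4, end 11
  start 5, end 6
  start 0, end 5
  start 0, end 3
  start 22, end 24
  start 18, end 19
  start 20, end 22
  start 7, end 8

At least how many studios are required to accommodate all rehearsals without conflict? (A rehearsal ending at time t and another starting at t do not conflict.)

3

Events (time:±→running): 0:+→1 0:+→2 3:-→1 4:+→2 5:-→1 5:+→2 6:-→1 7:+→2 8:-→1 10:+→2 11:-→1 11:+→2 12:+→3 … peak 3.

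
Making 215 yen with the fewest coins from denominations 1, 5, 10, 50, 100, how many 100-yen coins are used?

2

215 − 2×100→15 − 1×10→5 − 1×5→0
Count of 100: 2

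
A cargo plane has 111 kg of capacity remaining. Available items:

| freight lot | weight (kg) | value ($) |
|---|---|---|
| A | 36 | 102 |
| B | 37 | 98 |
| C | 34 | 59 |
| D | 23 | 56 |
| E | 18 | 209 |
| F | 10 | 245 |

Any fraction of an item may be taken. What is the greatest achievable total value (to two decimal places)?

Order: F (245/10=24.50) > E (209/18=11.61) > A (102/36=2.83) > B (98/37=2.65) > D (56/23=2.43) > C (59/34=1.74)
Fill: take F (10 @ 245) → take E (18 @ 209) → take A (36 @ 102) → take B (37 @ 98) → take 10/23 of D → 24.35; 111/111 used.
Total value = 678.35

678.35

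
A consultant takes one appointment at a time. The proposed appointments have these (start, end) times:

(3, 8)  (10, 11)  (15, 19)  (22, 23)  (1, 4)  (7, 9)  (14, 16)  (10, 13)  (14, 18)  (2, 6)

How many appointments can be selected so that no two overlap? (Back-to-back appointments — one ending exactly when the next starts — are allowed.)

By end time: (1,4), (2,6), (3,8), (7,9), (10,11), (10,13), (14,16), (14,18), (15,19), (22,23).
Pick (1,4); next start ≥ 4 → (7,9); next start ≥ 9 → (10,11); next start ≥ 11 → (14,16); next start ≥ 16 → (22,23).
Selected 5 appointments.

5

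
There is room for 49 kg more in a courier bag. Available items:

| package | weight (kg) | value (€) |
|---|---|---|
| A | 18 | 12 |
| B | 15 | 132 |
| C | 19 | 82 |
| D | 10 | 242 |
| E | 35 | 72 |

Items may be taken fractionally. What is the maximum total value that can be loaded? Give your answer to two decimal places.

466.29

Greedy by value/weight ratio, highest first.
Ratios (sorted): D 24.20, B 8.80, C 4.32, E 2.06, A 0.67
take D (10 @ 242); take B (15 @ 132); take C (19 @ 82); take 5/35 of E → 10.29. Capacity used 49/49.
Total value = 466.29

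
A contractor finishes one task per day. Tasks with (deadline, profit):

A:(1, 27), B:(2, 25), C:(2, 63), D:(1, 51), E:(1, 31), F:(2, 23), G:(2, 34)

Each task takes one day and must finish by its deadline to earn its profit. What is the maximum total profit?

114

Sort by profit descending; place each in the latest free slot ≤ its deadline.
By profit: C(d2,63), D(d1,51), G(d2,34), E(d1,31), A(d1,27), B(d2,25), F(d2,23)
C→slot 2; D→slot 1; G skipped; E skipped; A skipped; B skipped; F skipped.
Profit = 51 + 63 = 114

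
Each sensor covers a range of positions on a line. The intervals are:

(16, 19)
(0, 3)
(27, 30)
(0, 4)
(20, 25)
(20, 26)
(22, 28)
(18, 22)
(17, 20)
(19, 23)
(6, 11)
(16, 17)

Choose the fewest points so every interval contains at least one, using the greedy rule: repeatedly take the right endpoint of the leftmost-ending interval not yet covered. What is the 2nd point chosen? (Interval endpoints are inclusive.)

11

By right end: [0,3]  [0,4]  [6,11]  [16,17]  [16,19]  [17,20]  [18,22]  [19,23]  [20,25]  [20,26]  [22,28]  [27,30]
[0,3] uncovered → point at 3; [6,11] uncovered → point at 11; [16,17] uncovered → point at 17; [18,22] uncovered → point at 22; [27,30] uncovered → point at 30.
Points: 3, 11, 17, 22, 30 (5 total).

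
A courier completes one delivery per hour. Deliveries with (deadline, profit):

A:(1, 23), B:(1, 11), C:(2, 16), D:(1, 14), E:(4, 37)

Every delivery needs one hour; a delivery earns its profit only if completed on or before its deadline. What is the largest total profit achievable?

76

Profit order: E=37 A=23 C=16 D=14 B=11
Assign: E→slot 4, A→slot 1, C→slot 2, D skipped, B skipped.
Slots: [1:A] [2:C] [4:E]
Profit = 23 + 16 + 37 = 76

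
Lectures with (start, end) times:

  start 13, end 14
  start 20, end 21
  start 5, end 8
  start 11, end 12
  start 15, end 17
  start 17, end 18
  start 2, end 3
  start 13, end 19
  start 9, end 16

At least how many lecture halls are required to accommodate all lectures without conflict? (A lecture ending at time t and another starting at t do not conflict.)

3

Events (time:±→running): 2:+→1 3:-→0 5:+→1 8:-→0 9:+→1 11:+→2 12:-→1 13:+→2 13:+→3 … peak 3.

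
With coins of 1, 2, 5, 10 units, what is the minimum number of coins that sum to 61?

7

61 = 6×10 + 1×1
Total coins = 6 + 1 = 7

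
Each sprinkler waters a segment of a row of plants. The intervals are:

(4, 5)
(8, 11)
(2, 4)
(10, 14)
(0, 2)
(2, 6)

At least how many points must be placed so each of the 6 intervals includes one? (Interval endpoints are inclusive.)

3

Process intervals by earliest right end; each time one isn't hit yet, stab at its right endpoint.
By right end: [0,2]  [2,4]  [4,5]  [2,6]  [8,11]  [10,14]
[0,2] uncovered → point at 2; [4,5] uncovered → point at 5; [8,11] uncovered → point at 11.
Points: 2, 5, 11 (3 total).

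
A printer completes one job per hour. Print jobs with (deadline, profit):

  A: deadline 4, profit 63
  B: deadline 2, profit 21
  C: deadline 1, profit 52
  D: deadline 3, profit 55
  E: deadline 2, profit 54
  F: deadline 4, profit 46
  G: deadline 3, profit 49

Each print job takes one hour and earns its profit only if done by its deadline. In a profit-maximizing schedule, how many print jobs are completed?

4

Profit order: A=63 D=55 E=54 C=52 G=49 F=46 B=21
Assign: A→slot 4, D→slot 3, E→slot 2, C→slot 1, G skipped, F skipped, B skipped.
Slots: [1:C] [2:E] [3:D] [4:A]
4 of 7 scheduled.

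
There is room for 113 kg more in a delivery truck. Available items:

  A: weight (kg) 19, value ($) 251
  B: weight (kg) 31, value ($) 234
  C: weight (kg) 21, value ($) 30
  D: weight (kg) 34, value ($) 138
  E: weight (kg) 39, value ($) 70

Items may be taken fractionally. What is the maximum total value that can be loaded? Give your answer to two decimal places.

Greedy by value/weight ratio, highest first.
Ratios (sorted): A 13.21, B 7.55, D 4.06, E 1.79, C 1.43
take A (19 @ 251); take B (31 @ 234); take D (34 @ 138); take 29/39 of E → 52.05. Capacity used 113/113.
Total value = 675.05

675.05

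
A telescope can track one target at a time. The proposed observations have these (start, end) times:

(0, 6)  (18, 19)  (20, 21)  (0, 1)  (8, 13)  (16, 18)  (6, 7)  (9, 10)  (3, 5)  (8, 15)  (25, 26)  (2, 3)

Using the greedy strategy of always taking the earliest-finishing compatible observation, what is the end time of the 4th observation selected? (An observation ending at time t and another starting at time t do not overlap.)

Sort by end time and greedily take each interval whose start is ≥ the last chosen end.
By end time: (0,1), (2,3), (3,5), (0,6), (6,7), (9,10), (8,13), (8,15), (16,18), (18,19), (20,21), (25,26).
Pick (0,1); next start ≥ 1 → (2,3); next start ≥ 3 → (3,5); next start ≥ 5 → (6,7); next start ≥ 7 → (9,10); next start ≥ 10 → (16,18); next start ≥ 18 → (18,19); next start ≥ 19 → (20,21); next start ≥ 21 → (25,26).
Selected: (0,1) (2,3) (3,5) (6,7) (9,10) (16,18) (18,19) (20,21) (25,26)

7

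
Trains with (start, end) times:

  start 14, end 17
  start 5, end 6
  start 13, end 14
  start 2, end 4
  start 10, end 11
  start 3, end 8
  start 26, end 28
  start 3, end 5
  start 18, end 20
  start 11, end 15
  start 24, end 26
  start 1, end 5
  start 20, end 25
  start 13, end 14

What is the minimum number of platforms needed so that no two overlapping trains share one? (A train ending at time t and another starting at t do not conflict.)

4

The answer is the maximum number of intervals overlapping at any instant.
starts: [1, 2, 3, 3, 5, 10, 11, 13, 13, 14, 18, 20, 24, 26]
ends:   [4, 5, 5, 6, 8, 11, 14, 14, 15, 17, 20, 25, 26, 28]
s1→1 s2→2 s3→3 s3→4  — peak 4.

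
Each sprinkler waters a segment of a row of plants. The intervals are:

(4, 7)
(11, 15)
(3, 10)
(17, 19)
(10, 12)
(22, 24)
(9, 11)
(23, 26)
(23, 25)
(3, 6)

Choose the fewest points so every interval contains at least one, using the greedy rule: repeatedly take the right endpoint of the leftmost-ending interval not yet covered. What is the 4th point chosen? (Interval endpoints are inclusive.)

24

Sort by right endpoint; whenever an interval is uncovered, place a point at its right end.
By right end: [3,6]  [4,7]  [3,10]  [9,11]  [10,12]  [11,15]  [17,19]  [22,24]  [23,25]  [23,26]
[3,6] uncovered → point at 6; [9,11] uncovered → point at 11; [17,19] uncovered → point at 19; [22,24] uncovered → point at 24.
Points: 6, 11, 19, 24 (4 total).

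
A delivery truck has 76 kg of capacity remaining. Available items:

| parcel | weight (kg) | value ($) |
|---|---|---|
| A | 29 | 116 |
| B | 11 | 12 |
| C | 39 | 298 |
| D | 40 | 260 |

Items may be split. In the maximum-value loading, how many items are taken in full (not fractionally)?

1

Greedy by value/weight ratio, highest first.
Ratios (sorted): C 7.64, D 6.50, A 4.00, B 1.09
take C (39 @ 298); take 37/40 of D → 240.50. Capacity used 76/76.
1 item(s) taken whole; one partial (take 37/40 of D).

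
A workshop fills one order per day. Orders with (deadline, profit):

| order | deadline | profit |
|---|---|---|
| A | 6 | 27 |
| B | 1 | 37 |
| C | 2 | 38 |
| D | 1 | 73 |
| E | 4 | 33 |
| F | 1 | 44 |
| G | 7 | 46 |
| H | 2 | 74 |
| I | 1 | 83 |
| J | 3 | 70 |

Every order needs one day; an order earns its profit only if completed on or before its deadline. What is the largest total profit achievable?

333

Take jobs in profit order; each goes to the latest open slot no later than its deadline.
By profit: I(d1,83), H(d2,74), D(d1,73), J(d3,70), G(d7,46), F(d1,44), C(d2,38), B(d1,37), E(d4,33), A(d6,27)
I→slot 1; H→slot 2; D skipped; J→slot 3; G→slot 7; F skipped; C skipped; B skipped; E→slot 4; A→slot 6.
Profit = 83 + 74 + 70 + 33 + 27 + 46 = 333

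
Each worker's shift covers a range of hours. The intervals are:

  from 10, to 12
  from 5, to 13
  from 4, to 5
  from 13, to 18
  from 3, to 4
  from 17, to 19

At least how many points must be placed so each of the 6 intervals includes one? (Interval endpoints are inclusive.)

Sort by right endpoint; whenever an interval is uncovered, place a point at its right end.
Sorted: [3,4] [4,5] [10,12] [5,13] [13,18] [17,19]
{[3,4],[4,5]} hit by 4; {[10,12],[5,13]} hit by 12; {[13,18],[17,19]} hit by 18.
Points: 4, 12, 18 (3 total).

3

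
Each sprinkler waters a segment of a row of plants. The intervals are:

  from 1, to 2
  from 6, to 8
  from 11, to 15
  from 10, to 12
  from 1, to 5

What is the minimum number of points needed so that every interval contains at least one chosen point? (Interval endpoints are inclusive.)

3

Sort by right endpoint; whenever an interval is uncovered, place a point at its right end.
Sorted: [1,2] [1,5] [6,8] [10,12] [11,15]
{[1,2],[1,5]} hit by 2; {[6,8]} hit by 8; {[10,12],[11,15]} hit by 12.
Points: 2, 8, 12 (3 total).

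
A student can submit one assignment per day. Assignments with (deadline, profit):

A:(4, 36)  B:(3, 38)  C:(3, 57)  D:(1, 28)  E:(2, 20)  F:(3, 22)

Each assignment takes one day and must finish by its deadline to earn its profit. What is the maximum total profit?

By profit: C(d3,57), B(d3,38), A(d4,36), D(d1,28), F(d3,22), E(d2,20)
C→slot 3; B→slot 2; A→slot 4; D→slot 1; F skipped; E skipped.
Profit = 28 + 38 + 57 + 36 = 159

159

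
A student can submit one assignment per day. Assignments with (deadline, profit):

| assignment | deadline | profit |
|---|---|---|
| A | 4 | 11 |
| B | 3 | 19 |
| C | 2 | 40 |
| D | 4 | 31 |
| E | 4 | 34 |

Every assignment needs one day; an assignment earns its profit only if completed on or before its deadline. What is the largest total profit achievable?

Take jobs in profit order; each goes to the latest open slot no later than its deadline.
By profit: C(d2,40), E(d4,34), D(d4,31), B(d3,19), A(d4,11)
C→slot 2; E→slot 4; D→slot 3; B→slot 1; A skipped.
Profit = 19 + 40 + 31 + 34 = 124

124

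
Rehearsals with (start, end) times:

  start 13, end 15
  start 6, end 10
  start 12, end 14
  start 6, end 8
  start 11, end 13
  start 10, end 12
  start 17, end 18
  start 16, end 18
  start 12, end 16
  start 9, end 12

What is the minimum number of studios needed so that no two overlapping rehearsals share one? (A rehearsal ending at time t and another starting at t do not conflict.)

Count concurrent intervals with a sweep; the peak is the room count.
Events (time:±→running): 6:+→1 6:+→2 8:-→1 9:+→2 10:-→1 10:+→2 11:+→3 … peak 3.

3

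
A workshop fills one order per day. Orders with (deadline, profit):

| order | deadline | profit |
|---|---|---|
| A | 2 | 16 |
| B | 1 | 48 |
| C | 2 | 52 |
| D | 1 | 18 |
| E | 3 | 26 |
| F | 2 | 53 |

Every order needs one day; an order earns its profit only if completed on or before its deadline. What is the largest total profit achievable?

131

Profit order: F=53 C=52 B=48 E=26 D=18 A=16
Assign: F→slot 2, C→slot 1, B skipped, E→slot 3, D skipped, A skipped.
Slots: [1:C] [2:F] [3:E]
Profit = 52 + 53 + 26 = 131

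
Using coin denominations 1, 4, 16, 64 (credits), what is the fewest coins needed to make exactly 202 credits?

7

202 = 3×64 + 2×4 + 2×1
Total coins = 3 + 2 + 2 = 7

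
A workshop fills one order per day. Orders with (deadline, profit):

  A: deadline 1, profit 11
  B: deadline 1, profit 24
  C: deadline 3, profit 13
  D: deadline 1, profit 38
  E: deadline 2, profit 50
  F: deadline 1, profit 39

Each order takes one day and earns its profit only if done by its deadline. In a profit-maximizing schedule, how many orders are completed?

Sort by profit descending; place each in the latest free slot ≤ its deadline.
By profit: E(d2,50), F(d1,39), D(d1,38), B(d1,24), C(d3,13), A(d1,11)
E→slot 2; F→slot 1; D skipped; B skipped; C→slot 3; A skipped.
3 of 6 scheduled.

3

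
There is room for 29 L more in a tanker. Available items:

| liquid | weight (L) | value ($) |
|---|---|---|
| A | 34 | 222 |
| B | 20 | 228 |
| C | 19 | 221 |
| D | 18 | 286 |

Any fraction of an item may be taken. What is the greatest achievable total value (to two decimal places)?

413.95

Sort by value per unit weight and fill in that order.
Ratios (sorted): D 15.89, C 11.63, B 11.40, A 6.53
take D (18 @ 286); take 11/19 of C → 127.95. Capacity used 29/29.
Total value = 413.95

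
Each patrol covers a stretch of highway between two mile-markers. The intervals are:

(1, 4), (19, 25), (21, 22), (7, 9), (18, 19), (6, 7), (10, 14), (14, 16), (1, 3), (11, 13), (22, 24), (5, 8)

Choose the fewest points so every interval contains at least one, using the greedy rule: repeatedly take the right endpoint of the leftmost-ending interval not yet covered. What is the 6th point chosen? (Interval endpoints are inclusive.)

22

Sorted: [1,3] [1,4] [6,7] [5,8] [7,9] [11,13] [10,14] [14,16] [18,19] [21,22] [22,24] [19,25]
{[1,3],[1,4]} hit by 3; {[6,7],[5,8],[7,9]} hit by 7; {[11,13],[10,14]} hit by 13; {[14,16]} hit by 16; {[18,19]} hit by 19; {[21,22],[22,24],[19,25]} hit by 22.
Points: 3, 7, 13, 16, 19, 22 (6 total).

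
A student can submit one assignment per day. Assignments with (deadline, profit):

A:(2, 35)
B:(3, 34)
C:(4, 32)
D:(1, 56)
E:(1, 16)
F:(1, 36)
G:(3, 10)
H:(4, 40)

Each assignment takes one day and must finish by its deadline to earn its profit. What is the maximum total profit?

Profit order: D=56 H=40 F=36 A=35 B=34 C=32 E=16 G=10
Assign: D→slot 1, H→slot 4, F skipped, A→slot 2, B→slot 3, C skipped, E skipped, G skipped.
Slots: [1:D] [2:A] [3:B] [4:H]
Profit = 56 + 35 + 34 + 40 = 165

165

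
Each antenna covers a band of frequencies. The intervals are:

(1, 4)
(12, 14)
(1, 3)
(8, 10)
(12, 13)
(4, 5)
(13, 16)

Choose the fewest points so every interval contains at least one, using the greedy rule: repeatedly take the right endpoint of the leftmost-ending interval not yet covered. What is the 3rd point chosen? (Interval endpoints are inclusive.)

10

Process intervals by earliest right end; each time one isn't hit yet, stab at its right endpoint.
By right end: [1,3]  [1,4]  [4,5]  [8,10]  [12,13]  [12,14]  [13,16]
[1,3] uncovered → point at 3; [4,5] uncovered → point at 5; [8,10] uncovered → point at 10; [12,13] uncovered → point at 13.
Points: 3, 5, 10, 13 (4 total).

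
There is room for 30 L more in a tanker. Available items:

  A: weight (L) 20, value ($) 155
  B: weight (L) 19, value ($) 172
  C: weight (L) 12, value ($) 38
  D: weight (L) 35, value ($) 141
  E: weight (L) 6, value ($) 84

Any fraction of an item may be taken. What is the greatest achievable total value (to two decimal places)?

Sort by value per unit weight and fill in that order.
Ratios (sorted): E 14.00, B 9.05, A 7.75, D 4.03, C 3.17
take E (6 @ 84); take B (19 @ 172); take 5/20 of A → 38.75. Capacity used 30/30.
Total value = 294.75

294.75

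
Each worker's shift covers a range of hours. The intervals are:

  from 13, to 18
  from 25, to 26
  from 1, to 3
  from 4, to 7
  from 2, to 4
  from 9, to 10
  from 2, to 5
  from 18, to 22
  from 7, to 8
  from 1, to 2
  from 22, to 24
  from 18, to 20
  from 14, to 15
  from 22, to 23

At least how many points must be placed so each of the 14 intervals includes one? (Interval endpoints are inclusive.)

7

Sorted: [1,2] [1,3] [2,4] [2,5] [4,7] [7,8] [9,10] [14,15] [13,18] [18,20] [18,22] [22,23] [22,24] [25,26]
{[1,2],[1,3],[2,4],[2,5]} hit by 2; {[4,7],[7,8]} hit by 7; {[9,10]} hit by 10; {[14,15],[13,18]} hit by 15; {[18,20],[18,22]} hit by 20; {[22,23],[22,24]} hit by 23; {[25,26]} hit by 26.
Points: 2, 7, 10, 15, 20, 23, 26 (7 total).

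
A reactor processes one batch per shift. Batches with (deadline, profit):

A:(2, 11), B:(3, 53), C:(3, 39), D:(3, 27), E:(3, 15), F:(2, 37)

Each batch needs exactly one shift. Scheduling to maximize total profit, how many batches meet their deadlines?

3

By profit: B(d3,53), C(d3,39), F(d2,37), D(d3,27), E(d3,15), A(d2,11)
B→slot 3; C→slot 2; F→slot 1; D skipped; E skipped; A skipped.
3 of 6 scheduled.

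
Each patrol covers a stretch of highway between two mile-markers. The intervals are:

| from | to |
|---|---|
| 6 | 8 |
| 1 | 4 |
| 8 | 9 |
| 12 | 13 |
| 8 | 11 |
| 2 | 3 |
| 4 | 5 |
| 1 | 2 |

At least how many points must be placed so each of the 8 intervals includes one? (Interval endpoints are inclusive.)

4

Sort by right endpoint; whenever an interval is uncovered, place a point at its right end.
By right end: [1,2]  [2,3]  [1,4]  [4,5]  [6,8]  [8,9]  [8,11]  [12,13]
[1,2] uncovered → point at 2; [4,5] uncovered → point at 5; [6,8] uncovered → point at 8; [12,13] uncovered → point at 13.
Points: 2, 5, 8, 13 (4 total).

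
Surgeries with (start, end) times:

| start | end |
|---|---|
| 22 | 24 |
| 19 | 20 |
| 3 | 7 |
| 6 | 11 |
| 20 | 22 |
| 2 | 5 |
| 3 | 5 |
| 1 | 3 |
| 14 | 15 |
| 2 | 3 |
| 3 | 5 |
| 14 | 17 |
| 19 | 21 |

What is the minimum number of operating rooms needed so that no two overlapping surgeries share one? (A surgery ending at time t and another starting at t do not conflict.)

Events (time:±→running): 1:+→1 2:+→2 2:+→3 3:-→2 3:-→1 3:+→2 3:+→3 3:+→4 … peak 4.

4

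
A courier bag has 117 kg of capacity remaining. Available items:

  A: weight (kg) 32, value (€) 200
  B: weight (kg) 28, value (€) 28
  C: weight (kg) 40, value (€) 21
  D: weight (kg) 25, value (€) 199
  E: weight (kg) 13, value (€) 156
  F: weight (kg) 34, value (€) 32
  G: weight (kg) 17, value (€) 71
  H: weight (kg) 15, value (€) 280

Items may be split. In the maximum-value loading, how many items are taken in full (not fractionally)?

5

Greedy by value/weight ratio, highest first.
Order: H (280/15=18.67) > E (156/13=12.00) > D (199/25=7.96) > A (200/32=6.25) > G (71/17=4.18) > B (28/28=1.00) > F (32/34=0.94) > C (21/40=0.53)
Fill: take H (15 @ 280) → take E (13 @ 156) → take D (25 @ 199) → take A (32 @ 200) → take G (17 @ 71) → take 15/28 of B → 15.00; 117/117 used.
5 item(s) taken whole; one partial (take 15/28 of B).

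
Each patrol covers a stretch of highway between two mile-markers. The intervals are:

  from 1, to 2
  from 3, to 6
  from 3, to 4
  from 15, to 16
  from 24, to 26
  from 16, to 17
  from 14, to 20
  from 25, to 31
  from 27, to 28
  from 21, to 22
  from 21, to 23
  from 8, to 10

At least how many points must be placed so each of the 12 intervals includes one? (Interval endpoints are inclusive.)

7

Sort by right endpoint; whenever an interval is uncovered, place a point at its right end.
By right end: [1,2]  [3,4]  [3,6]  [8,10]  [15,16]  [16,17]  [14,20]  [21,22]  [21,23]  [24,26]  [27,28]  [25,31]
[1,2] uncovered → point at 2; [3,4] uncovered → point at 4; [8,10] uncovered → point at 10; [15,16] uncovered → point at 16; [21,22] uncovered → point at 22; [24,26] uncovered → point at 26; [27,28] uncovered → point at 28.
Points: 2, 4, 10, 16, 22, 26, 28 (7 total).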